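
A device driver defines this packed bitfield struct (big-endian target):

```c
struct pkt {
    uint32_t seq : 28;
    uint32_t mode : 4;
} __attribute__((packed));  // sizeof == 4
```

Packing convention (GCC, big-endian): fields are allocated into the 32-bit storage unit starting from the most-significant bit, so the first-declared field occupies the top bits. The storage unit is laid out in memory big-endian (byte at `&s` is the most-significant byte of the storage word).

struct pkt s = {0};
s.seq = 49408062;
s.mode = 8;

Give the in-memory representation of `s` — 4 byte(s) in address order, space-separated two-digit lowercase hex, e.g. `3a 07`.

2f 1e 83 e8

seq (28b) val=49408062 bits=0x2f1e83e at bit 4: 0x2f1e83e0
mode (4b) val=8 bits=0x8 at bit 0: 0x2f1e83e8
word = 0x2f1e83e8 → big-endian bytes:
  [0]=0x2f  [1]=0x1e  [2]=0x83  [3]=0xe8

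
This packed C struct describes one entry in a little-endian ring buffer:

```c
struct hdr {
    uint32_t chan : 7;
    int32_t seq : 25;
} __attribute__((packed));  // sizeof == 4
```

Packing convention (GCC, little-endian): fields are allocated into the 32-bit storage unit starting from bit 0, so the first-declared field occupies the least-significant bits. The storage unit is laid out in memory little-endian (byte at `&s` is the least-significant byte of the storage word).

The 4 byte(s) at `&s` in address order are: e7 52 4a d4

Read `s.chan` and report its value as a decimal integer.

103

[0]=0xe7 [1]=0x52 [2]=0x4a [3]=0xd4 (little-endian) → word 0xd44a52e7
chan [0+:7] = (word>>0) & 0x7f = 103  ←
seq [7+:25] = (word>>7) & 0x1ffffff = 27825317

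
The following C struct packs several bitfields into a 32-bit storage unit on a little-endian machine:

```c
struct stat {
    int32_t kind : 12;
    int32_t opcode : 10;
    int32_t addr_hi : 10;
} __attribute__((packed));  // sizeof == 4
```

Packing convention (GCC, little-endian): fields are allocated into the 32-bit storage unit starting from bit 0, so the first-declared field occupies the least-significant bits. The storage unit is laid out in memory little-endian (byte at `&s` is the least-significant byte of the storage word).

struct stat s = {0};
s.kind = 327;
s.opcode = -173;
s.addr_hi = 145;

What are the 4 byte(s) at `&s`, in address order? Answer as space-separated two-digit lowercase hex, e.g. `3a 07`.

47 31 75 24

kind:12 = 327 → 0x147 << 0 → word 0x00000147
opcode:10 = -173 → 0x353 << 12 → word 0x00353147
addr_hi:10 = 145 → 0x91 << 22 → word 0x24753147
word = 0x24753147 → little-endian bytes:
  [0]=0x47  [1]=0x31  [2]=0x75  [3]=0x24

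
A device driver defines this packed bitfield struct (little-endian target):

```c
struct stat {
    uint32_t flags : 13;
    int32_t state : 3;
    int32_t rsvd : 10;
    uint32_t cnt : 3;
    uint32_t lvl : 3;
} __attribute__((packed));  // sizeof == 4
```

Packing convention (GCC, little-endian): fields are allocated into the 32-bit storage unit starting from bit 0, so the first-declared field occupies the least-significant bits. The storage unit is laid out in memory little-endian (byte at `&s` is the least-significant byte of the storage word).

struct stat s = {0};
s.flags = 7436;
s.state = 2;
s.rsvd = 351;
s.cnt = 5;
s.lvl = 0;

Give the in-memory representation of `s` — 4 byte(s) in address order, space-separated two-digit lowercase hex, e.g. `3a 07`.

flags (13b) val=7436 bits=0x1d0c at bit 0: 0x00001d0c
state (3b) val=2 bits=0x2 at bit 13: 0x00005d0c
rsvd (10b) val=351 bits=0x15f at bit 16: 0x015f5d0c
cnt (3b) val=5 bits=0x5 at bit 26: 0x155f5d0c
lvl (3b) val=0 bits=0x0 at bit 29: 0x155f5d0c
word = 0x155f5d0c → little-endian bytes:
  [0]=0x0c  [1]=0x5d  [2]=0x5f  [3]=0x15

0c 5d 5f 15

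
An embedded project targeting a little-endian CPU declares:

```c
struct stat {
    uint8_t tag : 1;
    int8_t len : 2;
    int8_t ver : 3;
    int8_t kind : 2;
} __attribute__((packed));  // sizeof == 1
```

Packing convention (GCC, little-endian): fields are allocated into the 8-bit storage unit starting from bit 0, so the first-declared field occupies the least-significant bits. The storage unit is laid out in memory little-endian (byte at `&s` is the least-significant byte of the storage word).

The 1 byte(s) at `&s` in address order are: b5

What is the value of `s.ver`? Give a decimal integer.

[0]=0xb5 (little-endian) → word 0xb5
tag [0+:1] = (word>>0) & 0x1 = 1
len [1+:2] = (word>>1) & 0x3 = 2
ver [3+:3] = (word>>3) & 0x7 = 6  ←
kind [6+:2] = (word>>6) & 0x3 = 2
ver signed 3b, MSB=1: 6 - 8 = -2

-2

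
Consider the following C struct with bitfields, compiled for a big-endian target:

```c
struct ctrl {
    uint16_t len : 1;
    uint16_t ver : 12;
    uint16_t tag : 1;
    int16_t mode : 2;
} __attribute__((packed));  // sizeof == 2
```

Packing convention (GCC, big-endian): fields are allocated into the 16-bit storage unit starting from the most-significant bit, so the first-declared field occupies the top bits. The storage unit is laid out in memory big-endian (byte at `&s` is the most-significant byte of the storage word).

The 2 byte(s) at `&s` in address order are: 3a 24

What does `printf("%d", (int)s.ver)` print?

1860

[0]=0x3a [1]=0x24 (big-endian) → word 0x3a24
len [15+:1] = (word>>15) & 0x1 = 0
ver [3+:12] = (word>>3) & 0xfff = 1860  ←
tag [2+:1] = (word>>2) & 0x1 = 1
mode [0+:2] = (word>>0) & 0x3 = 0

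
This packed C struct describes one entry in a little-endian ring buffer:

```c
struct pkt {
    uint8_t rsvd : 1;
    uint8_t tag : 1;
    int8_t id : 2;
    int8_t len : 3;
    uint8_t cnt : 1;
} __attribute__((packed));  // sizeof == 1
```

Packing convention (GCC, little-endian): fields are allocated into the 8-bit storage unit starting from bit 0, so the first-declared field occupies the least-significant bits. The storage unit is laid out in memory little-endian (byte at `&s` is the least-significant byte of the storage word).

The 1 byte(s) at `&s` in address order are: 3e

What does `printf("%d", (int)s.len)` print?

3

[0]=0x3e (little-endian) → word 0x3e
rsvd [0+:1] = (word>>0) & 0x1 = 0
tag [1+:1] = (word>>1) & 0x1 = 1
id [2+:2] = (word>>2) & 0x3 = 3
len [4+:3] = (word>>4) & 0x7 = 3  ←
cnt [7+:1] = (word>>7) & 0x1 = 0
len signed 3b, MSB=0: value = 3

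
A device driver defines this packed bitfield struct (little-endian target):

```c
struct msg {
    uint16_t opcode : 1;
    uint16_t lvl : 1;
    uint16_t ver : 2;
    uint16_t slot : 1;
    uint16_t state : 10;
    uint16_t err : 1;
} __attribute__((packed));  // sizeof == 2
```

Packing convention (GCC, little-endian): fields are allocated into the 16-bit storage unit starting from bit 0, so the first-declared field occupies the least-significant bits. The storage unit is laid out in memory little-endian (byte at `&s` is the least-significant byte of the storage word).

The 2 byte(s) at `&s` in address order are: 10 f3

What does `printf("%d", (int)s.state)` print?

920

[0]=0x10 [1]=0xf3 (little-endian) → word 0xf310
opcode [0+:1] = (word>>0) & 0x1 = 0
lvl [1+:1] = (word>>1) & 0x1 = 0
ver [2+:2] = (word>>2) & 0x3 = 0
slot [4+:1] = (word>>4) & 0x1 = 1
state [5+:10] = (word>>5) & 0x3ff = 920  ←
err [15+:1] = (word>>15) & 0x1 = 1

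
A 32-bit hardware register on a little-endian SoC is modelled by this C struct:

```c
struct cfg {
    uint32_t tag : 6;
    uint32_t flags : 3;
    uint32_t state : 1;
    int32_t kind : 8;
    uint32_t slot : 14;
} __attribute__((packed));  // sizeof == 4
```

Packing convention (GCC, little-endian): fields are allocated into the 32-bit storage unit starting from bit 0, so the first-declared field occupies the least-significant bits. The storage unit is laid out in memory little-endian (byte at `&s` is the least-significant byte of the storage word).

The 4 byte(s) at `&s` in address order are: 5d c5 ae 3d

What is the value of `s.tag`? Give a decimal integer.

29

[0]=0x5d [1]=0xc5 [2]=0xae [3]=0x3d (little-endian) → word 0x3daec55d
tag:6 @ bit 0 → (0x3daec55d>>0)&0x3f = 0x1d  ←
flags:3 @ bit 6 → (0x3daec55d>>6)&0x7 = 0x5
state:1 @ bit 9 → (0x3daec55d>>9)&0x1 = 0x0
kind:8 @ bit 10 → (0x3daec55d>>10)&0xff = 0xb1
slot:14 @ bit 18 → (0x3daec55d>>18)&0x3fff = 0xf6b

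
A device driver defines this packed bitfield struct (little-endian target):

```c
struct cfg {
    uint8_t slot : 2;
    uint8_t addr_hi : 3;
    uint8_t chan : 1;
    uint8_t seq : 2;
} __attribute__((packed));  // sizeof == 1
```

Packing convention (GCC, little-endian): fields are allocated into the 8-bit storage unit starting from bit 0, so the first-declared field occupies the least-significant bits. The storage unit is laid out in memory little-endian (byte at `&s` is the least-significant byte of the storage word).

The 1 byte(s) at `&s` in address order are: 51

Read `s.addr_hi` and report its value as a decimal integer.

4

[0]=0x51 (little-endian) → word 0x51
slot [0+:2] = (word>>0) & 0x3 = 1
addr_hi [2+:3] = (word>>2) & 0x7 = 4  ←
chan [5+:1] = (word>>5) & 0x1 = 0
seq [6+:2] = (word>>6) & 0x3 = 1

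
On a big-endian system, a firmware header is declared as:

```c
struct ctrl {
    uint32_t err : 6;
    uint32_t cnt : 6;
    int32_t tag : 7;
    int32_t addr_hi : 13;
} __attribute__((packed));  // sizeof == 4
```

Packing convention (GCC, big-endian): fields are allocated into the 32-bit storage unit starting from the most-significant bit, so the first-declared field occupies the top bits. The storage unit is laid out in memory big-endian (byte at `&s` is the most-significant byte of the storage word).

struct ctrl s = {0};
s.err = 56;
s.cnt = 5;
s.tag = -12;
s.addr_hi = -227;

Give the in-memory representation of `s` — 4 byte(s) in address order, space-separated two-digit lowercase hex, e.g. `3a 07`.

e0 5e 9f 1d

[26+:6] err=56 & 0x3f = 0x38; word=0xe0000000
[20+:6] cnt=5 & 0x3f = 0x5; word=0xe0500000
[13+:7] tag=-12 & 0x7f = 0x74; word=0xe05e8000
[0+:13] addr_hi=-227 & 0x1fff = 0x1f1d; word=0xe05e9f1d
word = 0xe05e9f1d → big-endian bytes:
  [0]=0xe0  [1]=0x5e  [2]=0x9f  [3]=0x1d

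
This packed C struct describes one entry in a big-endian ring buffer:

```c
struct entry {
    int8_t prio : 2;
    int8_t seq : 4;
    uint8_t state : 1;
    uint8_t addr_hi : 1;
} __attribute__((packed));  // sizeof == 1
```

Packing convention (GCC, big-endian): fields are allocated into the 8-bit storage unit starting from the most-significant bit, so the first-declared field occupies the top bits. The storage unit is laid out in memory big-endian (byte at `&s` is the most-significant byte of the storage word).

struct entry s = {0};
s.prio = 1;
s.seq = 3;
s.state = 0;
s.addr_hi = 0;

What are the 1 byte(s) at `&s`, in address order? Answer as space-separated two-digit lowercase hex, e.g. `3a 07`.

4c

prio (2b) val=1 bits=0x1 at bit 6: 0x40
seq (4b) val=3 bits=0x3 at bit 2: 0x4c
state (1b) val=0 bits=0x0 at bit 1: 0x4c
addr_hi (1b) val=0 bits=0x0 at bit 0: 0x4c
word = 0x4c → big-endian bytes:
  [0]=0x4c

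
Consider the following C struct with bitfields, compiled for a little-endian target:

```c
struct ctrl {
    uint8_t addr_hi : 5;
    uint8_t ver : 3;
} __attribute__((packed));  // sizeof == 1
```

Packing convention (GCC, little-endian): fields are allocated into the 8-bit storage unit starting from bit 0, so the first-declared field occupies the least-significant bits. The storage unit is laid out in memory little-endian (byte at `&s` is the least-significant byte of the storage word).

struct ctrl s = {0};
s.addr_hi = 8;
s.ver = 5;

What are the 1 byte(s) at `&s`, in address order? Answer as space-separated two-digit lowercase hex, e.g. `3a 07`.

addr_hi:5 = 8 → 0x8 << 0 → word 0x08
ver:3 = 5 → 0x5 << 5 → word 0xa8
word = 0xa8 → little-endian bytes:
  [0]=0xa8

a8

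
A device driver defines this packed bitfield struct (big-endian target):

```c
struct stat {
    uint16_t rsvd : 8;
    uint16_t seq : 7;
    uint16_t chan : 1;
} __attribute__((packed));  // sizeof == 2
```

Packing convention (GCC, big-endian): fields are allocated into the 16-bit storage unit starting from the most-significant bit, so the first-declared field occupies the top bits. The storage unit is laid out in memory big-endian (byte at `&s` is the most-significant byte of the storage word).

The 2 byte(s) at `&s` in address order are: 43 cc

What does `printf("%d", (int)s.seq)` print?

[0]=0x43 [1]=0xcc (big-endian) → word 0x43cc
rsvd:8 @ bit 8 → (0x43cc>>8)&0xff = 0x43
seq:7 @ bit 1 → (0x43cc>>1)&0x7f = 0x66  ←
chan:1 @ bit 0 → (0x43cc>>0)&0x1 = 0x0

102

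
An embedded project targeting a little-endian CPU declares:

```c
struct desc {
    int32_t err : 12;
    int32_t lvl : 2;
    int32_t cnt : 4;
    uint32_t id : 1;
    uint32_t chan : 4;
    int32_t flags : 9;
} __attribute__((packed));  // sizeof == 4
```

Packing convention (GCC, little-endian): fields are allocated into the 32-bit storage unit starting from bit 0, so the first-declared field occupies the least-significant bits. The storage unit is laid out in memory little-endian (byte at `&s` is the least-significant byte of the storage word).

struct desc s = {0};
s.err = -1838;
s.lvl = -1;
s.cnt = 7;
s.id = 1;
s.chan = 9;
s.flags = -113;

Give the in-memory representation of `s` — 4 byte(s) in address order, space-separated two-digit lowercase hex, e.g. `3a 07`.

d2 f8 cd c7

err:12 = -1838 → 0x8d2 << 0 → word 0x000008d2
lvl:2 = -1 → 0x3 << 12 → word 0x000038d2
cnt:4 = 7 → 0x7 << 14 → word 0x0001f8d2
id:1 = 1 → 0x1 << 18 → word 0x0005f8d2
chan:4 = 9 → 0x9 << 19 → word 0x004df8d2
flags:9 = -113 → 0x18f << 23 → word 0xc7cdf8d2
word = 0xc7cdf8d2 → little-endian bytes:
  [0]=0xd2  [1]=0xf8  [2]=0xcd  [3]=0xc7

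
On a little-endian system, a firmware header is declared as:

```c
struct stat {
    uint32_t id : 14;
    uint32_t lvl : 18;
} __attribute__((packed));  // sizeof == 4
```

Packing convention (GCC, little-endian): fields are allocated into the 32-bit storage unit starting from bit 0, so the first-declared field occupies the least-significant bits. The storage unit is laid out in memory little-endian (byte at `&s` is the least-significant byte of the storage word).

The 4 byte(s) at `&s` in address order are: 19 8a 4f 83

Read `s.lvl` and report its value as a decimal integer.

134462

[0]=0x19 [1]=0x8a [2]=0x4f [3]=0x83 (little-endian) → word 0x834f8a19
id [0+:14] = (word>>0) & 0x3fff = 2585
lvl [14+:18] = (word>>14) & 0x3ffff = 134462  ←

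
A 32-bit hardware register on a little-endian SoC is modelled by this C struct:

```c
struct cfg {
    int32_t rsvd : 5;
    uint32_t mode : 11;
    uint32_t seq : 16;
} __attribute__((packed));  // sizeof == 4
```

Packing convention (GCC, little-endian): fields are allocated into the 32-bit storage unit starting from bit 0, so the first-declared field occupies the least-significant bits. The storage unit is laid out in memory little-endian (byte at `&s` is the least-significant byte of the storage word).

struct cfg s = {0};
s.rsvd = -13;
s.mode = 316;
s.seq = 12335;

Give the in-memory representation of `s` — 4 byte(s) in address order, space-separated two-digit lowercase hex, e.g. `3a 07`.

rsvd (5b) val=-13 bits=0x13 at bit 0: 0x00000013
mode (11b) val=316 bits=0x13c at bit 5: 0x00002793
seq (16b) val=12335 bits=0x302f at bit 16: 0x302f2793
word = 0x302f2793 → little-endian bytes:
  [0]=0x93  [1]=0x27  [2]=0x2f  [3]=0x30

93 27 2f 30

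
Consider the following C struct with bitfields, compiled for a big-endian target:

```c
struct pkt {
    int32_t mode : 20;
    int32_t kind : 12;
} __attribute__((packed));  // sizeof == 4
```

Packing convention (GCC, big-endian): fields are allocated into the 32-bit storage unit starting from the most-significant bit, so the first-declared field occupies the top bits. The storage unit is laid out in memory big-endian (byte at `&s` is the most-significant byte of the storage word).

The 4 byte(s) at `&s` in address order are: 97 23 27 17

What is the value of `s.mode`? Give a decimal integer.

-429518

[0]=0x97 [1]=0x23 [2]=0x27 [3]=0x17 (big-endian) → word 0x97232717
mode:20 @ bit 12 → (0x97232717>>12)&0xfffff = 0x97232  ←
kind:12 @ bit 0 → (0x97232717>>0)&0xfff = 0x717
mode signed 20b, MSB=1: 619058 - 1048576 = -429518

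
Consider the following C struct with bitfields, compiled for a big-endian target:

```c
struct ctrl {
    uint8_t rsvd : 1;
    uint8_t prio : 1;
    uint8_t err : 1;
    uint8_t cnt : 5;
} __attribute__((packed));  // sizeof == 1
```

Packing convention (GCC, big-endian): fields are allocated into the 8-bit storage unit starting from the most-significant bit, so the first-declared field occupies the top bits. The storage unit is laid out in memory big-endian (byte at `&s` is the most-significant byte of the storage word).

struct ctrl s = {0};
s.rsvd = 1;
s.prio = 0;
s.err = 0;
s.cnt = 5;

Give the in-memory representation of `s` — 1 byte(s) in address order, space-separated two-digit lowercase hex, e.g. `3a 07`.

rsvd (1b) val=1 bits=0x1 at bit 7: 0x80
prio (1b) val=0 bits=0x0 at bit 6: 0x80
err (1b) val=0 bits=0x0 at bit 5: 0x80
cnt (5b) val=5 bits=0x5 at bit 0: 0x85
word = 0x85 → big-endian bytes:
  [0]=0x85

85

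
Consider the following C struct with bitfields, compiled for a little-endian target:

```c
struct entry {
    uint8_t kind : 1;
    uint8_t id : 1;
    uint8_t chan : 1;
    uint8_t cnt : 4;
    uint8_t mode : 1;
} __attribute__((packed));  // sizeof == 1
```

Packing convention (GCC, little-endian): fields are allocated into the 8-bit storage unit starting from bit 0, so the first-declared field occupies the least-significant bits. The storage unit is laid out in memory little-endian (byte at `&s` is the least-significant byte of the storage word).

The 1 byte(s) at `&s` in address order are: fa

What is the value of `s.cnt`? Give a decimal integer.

[0]=0xfa (little-endian) → word 0xfa
kind:1 @ bit 0 → (0xfa>>0)&0x1 = 0x0
id:1 @ bit 1 → (0xfa>>1)&0x1 = 0x1
chan:1 @ bit 2 → (0xfa>>2)&0x1 = 0x0
cnt:4 @ bit 3 → (0xfa>>3)&0xf = 0xf  ←
mode:1 @ bit 7 → (0xfa>>7)&0x1 = 0x1

15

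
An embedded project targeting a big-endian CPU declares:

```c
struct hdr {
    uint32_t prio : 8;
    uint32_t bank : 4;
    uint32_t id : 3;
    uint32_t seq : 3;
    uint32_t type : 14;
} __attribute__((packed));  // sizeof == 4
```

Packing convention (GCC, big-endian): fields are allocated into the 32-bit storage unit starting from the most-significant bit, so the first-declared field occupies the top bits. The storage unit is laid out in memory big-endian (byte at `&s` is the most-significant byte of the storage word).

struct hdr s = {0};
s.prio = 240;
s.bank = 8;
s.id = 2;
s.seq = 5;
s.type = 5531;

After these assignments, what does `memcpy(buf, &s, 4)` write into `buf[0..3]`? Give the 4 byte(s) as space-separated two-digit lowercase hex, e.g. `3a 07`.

f0 85 55 9b

[24+:8] prio=240 & 0xff = 0xf0; word=0xf0000000
[20+:4] bank=8 & 0xf = 0x8; word=0xf0800000
[17+:3] id=2 & 0x7 = 0x2; word=0xf0840000
[14+:3] seq=5 & 0x7 = 0x5; word=0xf0854000
[0+:14] type=5531 & 0x3fff = 0x159b; word=0xf085559b
word = 0xf085559b → big-endian bytes:
  [0]=0xf0  [1]=0x85  [2]=0x55  [3]=0x9b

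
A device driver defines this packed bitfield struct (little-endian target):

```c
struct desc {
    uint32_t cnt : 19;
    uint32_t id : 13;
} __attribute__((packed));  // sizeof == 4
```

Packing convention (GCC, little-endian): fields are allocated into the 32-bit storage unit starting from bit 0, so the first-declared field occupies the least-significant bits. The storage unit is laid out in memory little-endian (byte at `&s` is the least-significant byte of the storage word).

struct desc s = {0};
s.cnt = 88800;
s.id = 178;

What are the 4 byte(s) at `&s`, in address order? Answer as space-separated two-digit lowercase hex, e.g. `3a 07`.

cnt (19b) val=88800 bits=0x15ae0 at bit 0: 0x00015ae0
id (13b) val=178 bits=0xb2 at bit 19: 0x05915ae0
word = 0x05915ae0 → little-endian bytes:
  [0]=0xe0  [1]=0x5a  [2]=0x91  [3]=0x05

e0 5a 91 05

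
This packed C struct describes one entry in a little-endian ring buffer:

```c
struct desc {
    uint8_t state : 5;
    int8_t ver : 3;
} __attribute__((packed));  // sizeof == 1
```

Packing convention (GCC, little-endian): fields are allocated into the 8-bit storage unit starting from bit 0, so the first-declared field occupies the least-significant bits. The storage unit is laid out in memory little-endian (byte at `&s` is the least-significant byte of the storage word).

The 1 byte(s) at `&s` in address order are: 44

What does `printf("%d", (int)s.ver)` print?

[0]=0x44 (little-endian) → word 0x44
state:5 @ bit 0 → (0x44>>0)&0x1f = 0x4
ver:3 @ bit 5 → (0x44>>5)&0x7 = 0x2  ←
ver signed 3b, MSB=0: value = 2

2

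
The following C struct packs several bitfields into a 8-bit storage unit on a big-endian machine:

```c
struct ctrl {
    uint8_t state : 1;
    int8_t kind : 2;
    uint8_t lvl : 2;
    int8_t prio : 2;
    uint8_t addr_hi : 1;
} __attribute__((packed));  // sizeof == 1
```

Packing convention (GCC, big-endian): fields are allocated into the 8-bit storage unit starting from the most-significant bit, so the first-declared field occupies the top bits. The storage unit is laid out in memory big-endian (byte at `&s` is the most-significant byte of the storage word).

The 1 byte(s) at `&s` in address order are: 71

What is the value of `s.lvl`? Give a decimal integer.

2

[0]=0x71 (big-endian) → word 0x71
state:1 @ bit 7 → (0x71>>7)&0x1 = 0x0
kind:2 @ bit 5 → (0x71>>5)&0x3 = 0x3
lvl:2 @ bit 3 → (0x71>>3)&0x3 = 0x2  ←
prio:2 @ bit 1 → (0x71>>1)&0x3 = 0x0
addr_hi:1 @ bit 0 → (0x71>>0)&0x1 = 0x1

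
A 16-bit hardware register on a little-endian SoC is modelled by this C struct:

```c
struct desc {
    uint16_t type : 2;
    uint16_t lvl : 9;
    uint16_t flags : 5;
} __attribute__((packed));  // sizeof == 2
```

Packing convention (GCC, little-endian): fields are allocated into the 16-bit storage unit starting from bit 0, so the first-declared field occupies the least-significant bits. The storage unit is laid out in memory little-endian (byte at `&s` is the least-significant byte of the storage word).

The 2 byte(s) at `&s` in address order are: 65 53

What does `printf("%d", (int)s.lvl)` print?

[0]=0x65 [1]=0x53 (little-endian) → word 0x5365
type [0+:2] = (word>>0) & 0x3 = 1
lvl [2+:9] = (word>>2) & 0x1ff = 217  ←
flags [11+:5] = (word>>11) & 0x1f = 10

217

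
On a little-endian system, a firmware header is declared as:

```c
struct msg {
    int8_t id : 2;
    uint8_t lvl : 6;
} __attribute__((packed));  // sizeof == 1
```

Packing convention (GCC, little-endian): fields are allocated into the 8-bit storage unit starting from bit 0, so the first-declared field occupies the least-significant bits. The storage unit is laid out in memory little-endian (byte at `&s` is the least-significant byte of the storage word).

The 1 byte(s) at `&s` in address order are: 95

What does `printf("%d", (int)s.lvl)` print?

37

[0]=0x95 (little-endian) → word 0x95
id:2 @ bit 0 → (0x95>>0)&0x3 = 0x1
lvl:6 @ bit 2 → (0x95>>2)&0x3f = 0x25  ←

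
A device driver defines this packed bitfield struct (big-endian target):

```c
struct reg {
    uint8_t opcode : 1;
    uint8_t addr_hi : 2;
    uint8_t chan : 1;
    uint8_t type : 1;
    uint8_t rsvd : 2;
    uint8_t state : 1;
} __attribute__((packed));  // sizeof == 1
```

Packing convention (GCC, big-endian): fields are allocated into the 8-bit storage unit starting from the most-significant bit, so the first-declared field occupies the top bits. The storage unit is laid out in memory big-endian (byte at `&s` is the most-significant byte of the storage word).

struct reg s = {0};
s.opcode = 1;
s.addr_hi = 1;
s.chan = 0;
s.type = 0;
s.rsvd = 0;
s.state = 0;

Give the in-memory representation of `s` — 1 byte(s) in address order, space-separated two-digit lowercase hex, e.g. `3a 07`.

a0

opcode:1 = 1 → 0x1 << 7 → word 0x80
addr_hi:2 = 1 → 0x1 << 5 → word 0xa0
chan:1 = 0 → 0x0 << 4 → word 0xa0
type:1 = 0 → 0x0 << 3 → word 0xa0
rsvd:2 = 0 → 0x0 << 1 → word 0xa0
state:1 = 0 → 0x0 << 0 → word 0xa0
word = 0xa0 → big-endian bytes:
  [0]=0xa0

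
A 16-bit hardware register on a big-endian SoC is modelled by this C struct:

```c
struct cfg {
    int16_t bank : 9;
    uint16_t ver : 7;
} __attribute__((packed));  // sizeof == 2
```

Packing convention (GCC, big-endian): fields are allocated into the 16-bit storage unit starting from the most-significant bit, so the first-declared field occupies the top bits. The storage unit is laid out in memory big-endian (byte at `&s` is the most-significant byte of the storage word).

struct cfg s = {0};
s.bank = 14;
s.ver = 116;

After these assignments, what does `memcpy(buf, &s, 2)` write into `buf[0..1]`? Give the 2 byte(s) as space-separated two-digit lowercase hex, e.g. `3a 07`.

bank:9 = 14 → 0xe << 7 → word 0x0700
ver:7 = 116 → 0x74 << 0 → word 0x0774
word = 0x0774 → big-endian bytes:
  [0]=0x07  [1]=0x74

07 74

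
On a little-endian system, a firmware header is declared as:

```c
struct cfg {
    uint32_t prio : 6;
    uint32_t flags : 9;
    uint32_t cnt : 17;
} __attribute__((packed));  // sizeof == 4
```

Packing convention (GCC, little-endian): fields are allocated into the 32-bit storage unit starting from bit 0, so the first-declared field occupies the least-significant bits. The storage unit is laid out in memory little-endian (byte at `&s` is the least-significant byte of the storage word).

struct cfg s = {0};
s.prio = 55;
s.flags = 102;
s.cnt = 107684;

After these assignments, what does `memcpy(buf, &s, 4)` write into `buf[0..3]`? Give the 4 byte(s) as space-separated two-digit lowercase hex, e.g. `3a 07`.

b7 19 52 d2

prio (6b) val=55 bits=0x37 at bit 0: 0x00000037
flags (9b) val=102 bits=0x66 at bit 6: 0x000019b7
cnt (17b) val=107684 bits=0x1a4a4 at bit 15: 0xd25219b7
word = 0xd25219b7 → little-endian bytes:
  [0]=0xb7  [1]=0x19  [2]=0x52  [3]=0xd2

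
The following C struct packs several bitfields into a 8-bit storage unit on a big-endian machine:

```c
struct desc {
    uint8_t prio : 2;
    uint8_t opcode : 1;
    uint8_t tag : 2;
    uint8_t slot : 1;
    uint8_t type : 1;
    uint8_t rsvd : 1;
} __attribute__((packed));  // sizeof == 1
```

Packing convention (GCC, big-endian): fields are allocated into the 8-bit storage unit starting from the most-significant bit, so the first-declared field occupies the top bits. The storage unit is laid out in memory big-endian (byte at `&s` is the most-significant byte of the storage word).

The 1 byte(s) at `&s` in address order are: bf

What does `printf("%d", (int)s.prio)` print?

[0]=0xbf (big-endian) → word 0xbf
prio [6+:2] = (word>>6) & 0x3 = 2  ←
opcode [5+:1] = (word>>5) & 0x1 = 1
tag [3+:2] = (word>>3) & 0x3 = 3
slot [2+:1] = (word>>2) & 0x1 = 1
type [1+:1] = (word>>1) & 0x1 = 1
rsvd [0+:1] = (word>>0) & 0x1 = 1

2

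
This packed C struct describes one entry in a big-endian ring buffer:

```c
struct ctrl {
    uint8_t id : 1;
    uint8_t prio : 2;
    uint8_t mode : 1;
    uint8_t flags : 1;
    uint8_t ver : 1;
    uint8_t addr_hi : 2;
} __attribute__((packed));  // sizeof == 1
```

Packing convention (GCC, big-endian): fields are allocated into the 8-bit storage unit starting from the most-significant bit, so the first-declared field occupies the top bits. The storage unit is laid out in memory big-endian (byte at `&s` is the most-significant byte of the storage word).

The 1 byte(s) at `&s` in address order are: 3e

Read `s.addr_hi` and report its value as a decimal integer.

2

[0]=0x3e (big-endian) → word 0x3e
id [7+:1] = (word>>7) & 0x1 = 0
prio [5+:2] = (word>>5) & 0x3 = 1
mode [4+:1] = (word>>4) & 0x1 = 1
flags [3+:1] = (word>>3) & 0x1 = 1
ver [2+:1] = (word>>2) & 0x1 = 1
addr_hi [0+:2] = (word>>0) & 0x3 = 2  ←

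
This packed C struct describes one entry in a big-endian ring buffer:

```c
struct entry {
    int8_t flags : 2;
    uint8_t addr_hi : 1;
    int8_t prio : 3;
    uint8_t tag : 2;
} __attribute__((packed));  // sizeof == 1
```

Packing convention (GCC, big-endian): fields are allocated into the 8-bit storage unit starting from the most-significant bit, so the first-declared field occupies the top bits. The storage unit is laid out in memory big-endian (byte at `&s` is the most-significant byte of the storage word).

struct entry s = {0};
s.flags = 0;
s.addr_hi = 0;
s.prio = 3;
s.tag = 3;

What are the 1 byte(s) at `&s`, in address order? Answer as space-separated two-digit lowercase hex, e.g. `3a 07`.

flags (2b) val=0 bits=0x0 at bit 6: 0x00
addr_hi (1b) val=0 bits=0x0 at bit 5: 0x00
prio (3b) val=3 bits=0x3 at bit 2: 0x0c
tag (2b) val=3 bits=0x3 at bit 0: 0x0f
word = 0x0f → big-endian bytes:
  [0]=0x0f

0f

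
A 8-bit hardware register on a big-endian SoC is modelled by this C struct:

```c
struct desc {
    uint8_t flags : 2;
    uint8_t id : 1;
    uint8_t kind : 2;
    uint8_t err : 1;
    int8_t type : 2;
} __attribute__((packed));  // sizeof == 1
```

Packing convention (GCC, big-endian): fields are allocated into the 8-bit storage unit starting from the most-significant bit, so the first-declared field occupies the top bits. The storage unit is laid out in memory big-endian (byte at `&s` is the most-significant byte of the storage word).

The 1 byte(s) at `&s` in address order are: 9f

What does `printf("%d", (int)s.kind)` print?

3

[0]=0x9f (big-endian) → word 0x9f
flags [6+:2] = (word>>6) & 0x3 = 2
id [5+:1] = (word>>5) & 0x1 = 0
kind [3+:2] = (word>>3) & 0x3 = 3  ←
err [2+:1] = (word>>2) & 0x1 = 1
type [0+:2] = (word>>0) & 0x3 = 3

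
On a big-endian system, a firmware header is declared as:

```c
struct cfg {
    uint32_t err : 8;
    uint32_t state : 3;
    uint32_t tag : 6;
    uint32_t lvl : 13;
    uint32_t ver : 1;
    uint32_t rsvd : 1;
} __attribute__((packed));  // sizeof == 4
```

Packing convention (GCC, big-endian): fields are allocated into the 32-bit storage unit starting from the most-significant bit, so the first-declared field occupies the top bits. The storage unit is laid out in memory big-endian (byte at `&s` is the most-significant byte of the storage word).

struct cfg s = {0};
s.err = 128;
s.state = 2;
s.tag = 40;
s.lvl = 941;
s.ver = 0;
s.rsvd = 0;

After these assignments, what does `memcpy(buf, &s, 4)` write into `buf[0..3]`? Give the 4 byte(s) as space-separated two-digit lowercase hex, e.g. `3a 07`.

80 54 0e b4

err (8b) val=128 bits=0x80 at bit 24: 0x80000000
state (3b) val=2 bits=0x2 at bit 21: 0x80400000
tag (6b) val=40 bits=0x28 at bit 15: 0x80540000
lvl (13b) val=941 bits=0x3ad at bit 2: 0x80540eb4
ver (1b) val=0 bits=0x0 at bit 1: 0x80540eb4
rsvd (1b) val=0 bits=0x0 at bit 0: 0x80540eb4
word = 0x80540eb4 → big-endian bytes:
  [0]=0x80  [1]=0x54  [2]=0x0e  [3]=0xb4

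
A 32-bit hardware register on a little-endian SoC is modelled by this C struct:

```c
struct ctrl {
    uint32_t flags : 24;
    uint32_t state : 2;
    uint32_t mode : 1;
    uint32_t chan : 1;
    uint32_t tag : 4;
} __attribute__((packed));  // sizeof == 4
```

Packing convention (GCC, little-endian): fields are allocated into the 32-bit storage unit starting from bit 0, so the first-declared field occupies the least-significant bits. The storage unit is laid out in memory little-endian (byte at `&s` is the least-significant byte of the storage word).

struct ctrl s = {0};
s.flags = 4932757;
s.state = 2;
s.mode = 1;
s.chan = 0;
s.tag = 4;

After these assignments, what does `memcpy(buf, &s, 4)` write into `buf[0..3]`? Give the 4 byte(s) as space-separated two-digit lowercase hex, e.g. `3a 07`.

95 44 4b 46

flags (24b) val=4932757 bits=0x4b4495 at bit 0: 0x004b4495
state (2b) val=2 bits=0x2 at bit 24: 0x024b4495
mode (1b) val=1 bits=0x1 at bit 26: 0x064b4495
chan (1b) val=0 bits=0x0 at bit 27: 0x064b4495
tag (4b) val=4 bits=0x4 at bit 28: 0x464b4495
word = 0x464b4495 → little-endian bytes:
  [0]=0x95  [1]=0x44  [2]=0x4b  [3]=0x46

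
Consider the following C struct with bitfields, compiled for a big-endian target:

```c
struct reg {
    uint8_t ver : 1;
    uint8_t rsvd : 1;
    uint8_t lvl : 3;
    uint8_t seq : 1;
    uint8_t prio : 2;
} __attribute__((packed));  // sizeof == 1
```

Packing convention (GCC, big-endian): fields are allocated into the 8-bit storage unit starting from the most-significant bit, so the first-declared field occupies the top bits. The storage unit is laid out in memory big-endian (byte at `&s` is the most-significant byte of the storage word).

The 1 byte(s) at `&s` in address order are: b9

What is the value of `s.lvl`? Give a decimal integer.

7

[0]=0xb9 (big-endian) → word 0xb9
ver [7+:1] = (word>>7) & 0x1 = 1
rsvd [6+:1] = (word>>6) & 0x1 = 0
lvl [3+:3] = (word>>3) & 0x7 = 7  ←
seq [2+:1] = (word>>2) & 0x1 = 0
prio [0+:2] = (word>>0) & 0x3 = 1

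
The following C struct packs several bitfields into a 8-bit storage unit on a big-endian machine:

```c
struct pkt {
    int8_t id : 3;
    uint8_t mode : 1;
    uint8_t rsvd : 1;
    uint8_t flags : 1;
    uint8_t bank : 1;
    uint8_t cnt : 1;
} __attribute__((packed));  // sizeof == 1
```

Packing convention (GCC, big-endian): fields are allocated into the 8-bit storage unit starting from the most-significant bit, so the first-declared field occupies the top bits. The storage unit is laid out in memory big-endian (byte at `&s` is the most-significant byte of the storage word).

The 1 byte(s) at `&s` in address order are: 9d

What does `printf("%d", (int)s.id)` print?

-4

[0]=0x9d (big-endian) → word 0x9d
id:3 @ bit 5 → (0x9d>>5)&0x7 = 0x4  ←
mode:1 @ bit 4 → (0x9d>>4)&0x1 = 0x1
rsvd:1 @ bit 3 → (0x9d>>3)&0x1 = 0x1
flags:1 @ bit 2 → (0x9d>>2)&0x1 = 0x1
bank:1 @ bit 1 → (0x9d>>1)&0x1 = 0x0
cnt:1 @ bit 0 → (0x9d>>0)&0x1 = 0x1
id signed 3b, MSB=1: 4 - 8 = -4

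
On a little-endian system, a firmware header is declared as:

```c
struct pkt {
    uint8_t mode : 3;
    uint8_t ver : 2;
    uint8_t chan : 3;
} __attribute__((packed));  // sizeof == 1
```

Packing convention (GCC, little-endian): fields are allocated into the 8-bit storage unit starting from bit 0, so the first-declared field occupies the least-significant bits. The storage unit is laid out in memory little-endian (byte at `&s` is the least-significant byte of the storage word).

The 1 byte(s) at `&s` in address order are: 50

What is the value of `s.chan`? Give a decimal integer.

[0]=0x50 (little-endian) → word 0x50
mode [0+:3] = (word>>0) & 0x7 = 0
ver [3+:2] = (word>>3) & 0x3 = 2
chan [5+:3] = (word>>5) & 0x7 = 2  ←

2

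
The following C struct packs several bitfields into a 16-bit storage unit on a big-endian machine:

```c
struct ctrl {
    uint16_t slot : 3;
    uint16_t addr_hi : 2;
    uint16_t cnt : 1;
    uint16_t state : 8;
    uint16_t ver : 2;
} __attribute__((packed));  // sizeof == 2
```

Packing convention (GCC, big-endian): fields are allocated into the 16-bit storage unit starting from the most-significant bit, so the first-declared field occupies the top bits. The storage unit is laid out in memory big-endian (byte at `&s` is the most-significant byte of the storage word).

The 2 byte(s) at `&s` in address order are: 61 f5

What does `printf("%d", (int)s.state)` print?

[0]=0x61 [1]=0xf5 (big-endian) → word 0x61f5
slot:3 @ bit 13 → (0x61f5>>13)&0x7 = 0x3
addr_hi:2 @ bit 11 → (0x61f5>>11)&0x3 = 0x0
cnt:1 @ bit 10 → (0x61f5>>10)&0x1 = 0x0
state:8 @ bit 2 → (0x61f5>>2)&0xff = 0x7d  ←
ver:2 @ bit 0 → (0x61f5>>0)&0x3 = 0x1

125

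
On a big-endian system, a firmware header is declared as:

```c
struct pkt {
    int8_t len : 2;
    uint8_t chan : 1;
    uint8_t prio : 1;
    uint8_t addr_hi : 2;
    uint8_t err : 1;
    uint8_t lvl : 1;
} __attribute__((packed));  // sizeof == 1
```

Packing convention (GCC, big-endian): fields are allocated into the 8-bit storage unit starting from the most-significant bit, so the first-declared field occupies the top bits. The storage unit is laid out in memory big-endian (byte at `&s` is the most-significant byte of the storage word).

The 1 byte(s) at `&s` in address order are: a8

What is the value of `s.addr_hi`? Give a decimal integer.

2

[0]=0xa8 (big-endian) → word 0xa8
len [6+:2] = (word>>6) & 0x3 = 2
chan [5+:1] = (word>>5) & 0x1 = 1
prio [4+:1] = (word>>4) & 0x1 = 0
addr_hi [2+:2] = (word>>2) & 0x3 = 2  ←
err [1+:1] = (word>>1) & 0x1 = 0
lvl [0+:1] = (word>>0) & 0x1 = 0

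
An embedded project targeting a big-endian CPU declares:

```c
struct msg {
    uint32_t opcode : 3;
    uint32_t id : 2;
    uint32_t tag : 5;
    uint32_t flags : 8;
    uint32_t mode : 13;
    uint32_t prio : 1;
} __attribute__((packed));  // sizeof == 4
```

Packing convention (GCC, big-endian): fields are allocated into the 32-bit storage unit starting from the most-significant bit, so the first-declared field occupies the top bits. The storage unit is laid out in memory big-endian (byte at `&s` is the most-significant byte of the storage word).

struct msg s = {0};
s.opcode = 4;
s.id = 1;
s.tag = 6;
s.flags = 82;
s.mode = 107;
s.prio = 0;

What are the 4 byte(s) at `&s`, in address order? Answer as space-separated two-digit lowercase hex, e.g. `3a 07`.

89 94 80 d6

opcode (3b) val=4 bits=0x4 at bit 29: 0x80000000
id (2b) val=1 bits=0x1 at bit 27: 0x88000000
tag (5b) val=6 bits=0x6 at bit 22: 0x89800000
flags (8b) val=82 bits=0x52 at bit 14: 0x89948000
mode (13b) val=107 bits=0x6b at bit 1: 0x899480d6
prio (1b) val=0 bits=0x0 at bit 0: 0x899480d6
word = 0x899480d6 → big-endian bytes:
  [0]=0x89  [1]=0x94  [2]=0x80  [3]=0xd6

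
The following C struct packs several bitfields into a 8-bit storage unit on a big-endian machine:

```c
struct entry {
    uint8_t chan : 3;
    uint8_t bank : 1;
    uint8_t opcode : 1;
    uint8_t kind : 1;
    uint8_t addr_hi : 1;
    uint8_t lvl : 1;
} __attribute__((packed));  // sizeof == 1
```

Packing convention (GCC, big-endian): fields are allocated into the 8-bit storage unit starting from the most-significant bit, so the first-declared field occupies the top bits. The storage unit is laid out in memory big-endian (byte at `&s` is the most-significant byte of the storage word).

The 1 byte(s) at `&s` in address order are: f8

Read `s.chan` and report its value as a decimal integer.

7

[0]=0xf8 (big-endian) → word 0xf8
chan:3 @ bit 5 → (0xf8>>5)&0x7 = 0x7  ←
bank:1 @ bit 4 → (0xf8>>4)&0x1 = 0x1
opcode:1 @ bit 3 → (0xf8>>3)&0x1 = 0x1
kind:1 @ bit 2 → (0xf8>>2)&0x1 = 0x0
addr_hi:1 @ bit 1 → (0xf8>>1)&0x1 = 0x0
lvl:1 @ bit 0 → (0xf8>>0)&0x1 = 0x0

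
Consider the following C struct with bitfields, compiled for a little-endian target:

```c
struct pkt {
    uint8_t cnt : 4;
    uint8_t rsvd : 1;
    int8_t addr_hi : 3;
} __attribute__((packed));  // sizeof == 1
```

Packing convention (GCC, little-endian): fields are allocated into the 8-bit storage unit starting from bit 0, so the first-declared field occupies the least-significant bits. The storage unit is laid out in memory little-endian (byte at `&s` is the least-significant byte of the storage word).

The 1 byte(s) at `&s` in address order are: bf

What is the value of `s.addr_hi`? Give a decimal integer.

[0]=0xbf (little-endian) → word 0xbf
cnt [0+:4] = (word>>0) & 0xf = 15
rsvd [4+:1] = (word>>4) & 0x1 = 1
addr_hi [5+:3] = (word>>5) & 0x7 = 5  ←
addr_hi signed 3b, MSB=1: 5 - 8 = -3

-3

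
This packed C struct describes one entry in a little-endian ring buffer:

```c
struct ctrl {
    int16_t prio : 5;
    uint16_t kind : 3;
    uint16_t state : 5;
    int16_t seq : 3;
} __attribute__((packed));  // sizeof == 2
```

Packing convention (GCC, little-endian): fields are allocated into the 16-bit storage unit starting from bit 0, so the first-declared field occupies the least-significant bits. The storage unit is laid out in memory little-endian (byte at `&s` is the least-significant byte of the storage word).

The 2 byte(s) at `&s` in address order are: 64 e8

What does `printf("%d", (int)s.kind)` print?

3

[0]=0x64 [1]=0xe8 (little-endian) → word 0xe864
prio [0+:5] = (word>>0) & 0x1f = 4
kind [5+:3] = (word>>5) & 0x7 = 3  ←
state [8+:5] = (word>>8) & 0x1f = 8
seq [13+:3] = (word>>13) & 0x7 = 7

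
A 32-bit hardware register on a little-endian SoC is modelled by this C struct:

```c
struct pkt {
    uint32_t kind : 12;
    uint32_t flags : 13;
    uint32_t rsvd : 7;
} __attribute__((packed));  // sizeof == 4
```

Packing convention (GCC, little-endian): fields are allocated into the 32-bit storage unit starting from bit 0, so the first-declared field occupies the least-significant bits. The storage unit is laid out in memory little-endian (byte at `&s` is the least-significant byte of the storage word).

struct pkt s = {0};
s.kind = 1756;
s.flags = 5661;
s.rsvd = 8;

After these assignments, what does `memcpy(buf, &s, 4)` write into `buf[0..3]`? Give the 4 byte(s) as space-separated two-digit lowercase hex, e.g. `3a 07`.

kind:12 = 1756 → 0x6dc << 0 → word 0x000006dc
flags:13 = 5661 → 0x161d << 12 → word 0x0161d6dc
rsvd:7 = 8 → 0x8 << 25 → word 0x1161d6dc
word = 0x1161d6dc → little-endian bytes:
  [0]=0xdc  [1]=0xd6  [2]=0x61  [3]=0x11

dc d6 61 11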